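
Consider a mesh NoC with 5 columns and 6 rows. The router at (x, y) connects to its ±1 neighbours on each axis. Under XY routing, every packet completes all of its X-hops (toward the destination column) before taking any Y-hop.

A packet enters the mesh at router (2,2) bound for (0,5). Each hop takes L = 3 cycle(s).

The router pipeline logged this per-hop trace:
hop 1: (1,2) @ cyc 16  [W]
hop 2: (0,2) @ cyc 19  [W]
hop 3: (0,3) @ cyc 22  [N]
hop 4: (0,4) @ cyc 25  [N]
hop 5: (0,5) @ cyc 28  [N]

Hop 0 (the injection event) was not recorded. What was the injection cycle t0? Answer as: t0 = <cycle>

Hop 1 reached at cycle 16; hop k is at t0 + k·L.
Subtract one hop: t0 = 16 − 3 = 13.

t0 = 13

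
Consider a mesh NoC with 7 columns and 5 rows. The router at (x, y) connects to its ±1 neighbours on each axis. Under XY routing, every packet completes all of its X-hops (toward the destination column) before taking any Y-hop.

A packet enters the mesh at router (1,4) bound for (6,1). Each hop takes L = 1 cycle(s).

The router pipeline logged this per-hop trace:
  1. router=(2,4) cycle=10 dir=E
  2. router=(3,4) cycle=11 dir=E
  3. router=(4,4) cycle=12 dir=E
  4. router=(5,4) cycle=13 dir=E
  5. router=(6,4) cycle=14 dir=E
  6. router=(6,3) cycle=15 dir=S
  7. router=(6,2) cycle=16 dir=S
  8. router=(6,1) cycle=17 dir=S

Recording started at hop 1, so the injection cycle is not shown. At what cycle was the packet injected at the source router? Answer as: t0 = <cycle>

cyc[1] = 10 and cyc[k] = t0 + k·L for every k.
Therefore t0 = 10 − L = 9.

t0 = 9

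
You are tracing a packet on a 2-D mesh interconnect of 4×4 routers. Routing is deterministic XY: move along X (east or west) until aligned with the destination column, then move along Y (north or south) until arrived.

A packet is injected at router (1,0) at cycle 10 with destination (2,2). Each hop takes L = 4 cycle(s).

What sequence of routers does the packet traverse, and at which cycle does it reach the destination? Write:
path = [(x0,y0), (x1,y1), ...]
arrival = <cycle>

path = [(1,0), (2,0), (2,1), (2,2)]
arrival = 22

hop 0: (1,0) @ cyc 10
hop 1: (2,0) @ cyc 14  [E]
hop 2: (2,1) @ cyc 18  [N]
hop 3: (2,2) @ cyc 22  [N]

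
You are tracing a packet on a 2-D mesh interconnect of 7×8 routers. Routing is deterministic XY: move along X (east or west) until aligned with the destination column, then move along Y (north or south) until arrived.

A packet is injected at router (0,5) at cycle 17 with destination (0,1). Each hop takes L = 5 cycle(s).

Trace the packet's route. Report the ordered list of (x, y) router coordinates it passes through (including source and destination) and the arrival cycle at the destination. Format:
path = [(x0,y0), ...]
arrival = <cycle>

[0] x=0 y=5 t=17
[1] x=0 y=4 t=22 →S
[2] x=0 y=3 t=27 →S
[3] x=0 y=2 t=32 →S
[4] x=0 y=1 t=37 →S

path = [(0,5), (0,4), (0,3), (0,2), (0,1)]
arrival = 37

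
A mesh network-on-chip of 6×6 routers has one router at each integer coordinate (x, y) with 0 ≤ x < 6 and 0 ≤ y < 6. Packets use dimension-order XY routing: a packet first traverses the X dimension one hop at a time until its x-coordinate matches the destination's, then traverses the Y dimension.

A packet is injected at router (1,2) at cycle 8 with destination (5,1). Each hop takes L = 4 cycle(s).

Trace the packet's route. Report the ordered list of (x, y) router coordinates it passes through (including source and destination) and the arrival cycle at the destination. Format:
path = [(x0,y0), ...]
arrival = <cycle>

path = [(1,2), (2,2), (3,2), (4,2), (5,2), (5,1)]
arrival = 28

  0. router=(1,2) cycle=8 (inject)
  1. router=(2,2) cycle=12 dir=E
  2. router=(3,2) cycle=16 dir=E
  3. router=(4,2) cycle=20 dir=E
  4. router=(5,2) cycle=24 dir=E
  5. router=(5,1) cycle=28 dir=S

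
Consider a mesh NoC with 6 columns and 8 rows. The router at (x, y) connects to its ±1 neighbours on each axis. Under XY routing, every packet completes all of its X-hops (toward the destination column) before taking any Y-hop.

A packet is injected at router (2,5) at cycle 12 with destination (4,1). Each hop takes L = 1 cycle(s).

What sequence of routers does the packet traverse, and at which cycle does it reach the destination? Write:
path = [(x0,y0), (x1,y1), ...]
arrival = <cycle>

path = [(2,5), (3,5), (4,5), (4,4), (4,3), (4,2), (4,1)]
arrival = 18

hop 0: (2,5) @ cyc 12
hop 1: (3,5) @ cyc 13  [E]
hop 2: (4,5) @ cyc 14  [E]
hop 3: (4,4) @ cyc 15  [S]
hop 4: (4,3) @ cyc 16  [S]
hop 5: (4,2) @ cyc 17  [S]
hop 6: (4,1) @ cyc 18  [S]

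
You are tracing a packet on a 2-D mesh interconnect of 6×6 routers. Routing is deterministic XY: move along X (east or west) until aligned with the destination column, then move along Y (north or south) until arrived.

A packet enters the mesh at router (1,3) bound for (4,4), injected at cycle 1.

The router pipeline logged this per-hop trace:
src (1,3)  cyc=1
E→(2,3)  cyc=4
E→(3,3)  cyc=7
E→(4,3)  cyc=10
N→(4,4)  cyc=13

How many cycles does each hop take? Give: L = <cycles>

L = 3

cyc[1] − cyc[0] = 4 − 1 = 3.
Each hop adds L, hence L = 3.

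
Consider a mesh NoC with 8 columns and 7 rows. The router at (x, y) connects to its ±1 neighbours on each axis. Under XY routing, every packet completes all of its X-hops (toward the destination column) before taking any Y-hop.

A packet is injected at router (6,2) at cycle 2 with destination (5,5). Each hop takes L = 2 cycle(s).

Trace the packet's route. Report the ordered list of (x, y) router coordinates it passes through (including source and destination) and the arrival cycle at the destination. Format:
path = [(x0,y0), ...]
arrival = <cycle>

path = [(6,2), (5,2), (5,3), (5,4), (5,5)]
arrival = 10

t=2: at (6,2)
t=4: at (5,2) after W
t=6: at (5,3) after N
t=8: at (5,4) after N
t=10: at (5,5) after N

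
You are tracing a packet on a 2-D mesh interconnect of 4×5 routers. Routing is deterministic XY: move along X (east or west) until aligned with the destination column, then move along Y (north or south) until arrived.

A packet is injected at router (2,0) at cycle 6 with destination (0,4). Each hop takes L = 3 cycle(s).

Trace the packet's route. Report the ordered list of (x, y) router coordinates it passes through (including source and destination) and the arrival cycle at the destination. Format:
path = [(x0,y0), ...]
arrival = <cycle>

#0 — 2,0 | c6
#1 — 1,0 | c9 | W
#2 — 0,0 | c12 | W
#3 — 0,1 | c15 | N
#4 — 0,2 | c18 | N
#5 — 0,3 | c21 | N
#6 — 0,4 | c24 | N

path = [(2,0), (1,0), (0,0), (0,1), (0,2), (0,3), (0,4)]
arrival = 24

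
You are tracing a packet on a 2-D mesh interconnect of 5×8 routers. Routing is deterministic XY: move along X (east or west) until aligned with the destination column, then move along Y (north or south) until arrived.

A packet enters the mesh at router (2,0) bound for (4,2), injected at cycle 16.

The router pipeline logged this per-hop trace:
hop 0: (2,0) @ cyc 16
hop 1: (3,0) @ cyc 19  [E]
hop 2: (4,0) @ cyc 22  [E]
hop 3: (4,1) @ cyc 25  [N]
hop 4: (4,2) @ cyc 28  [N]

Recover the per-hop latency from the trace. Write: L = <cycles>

L = 3

Δcyc across hop 0→1: 19 − 16 = 3.
One hop costs L cycles, so L = 3.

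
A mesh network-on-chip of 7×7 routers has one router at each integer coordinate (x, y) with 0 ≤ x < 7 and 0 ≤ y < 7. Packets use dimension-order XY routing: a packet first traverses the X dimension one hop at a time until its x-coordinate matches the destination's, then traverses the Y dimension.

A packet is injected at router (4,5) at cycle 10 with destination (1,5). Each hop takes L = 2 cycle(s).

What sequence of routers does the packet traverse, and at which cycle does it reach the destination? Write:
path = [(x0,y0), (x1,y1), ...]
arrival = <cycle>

path = [(4,5), (3,5), (2,5), (1,5)]
arrival = 16

hop 0: (4,5) @ cyc 10
hop 1: (3,5) @ cyc 12  [W]
hop 2: (2,5) @ cyc 14  [W]
hop 3: (1,5) @ cyc 16  [W]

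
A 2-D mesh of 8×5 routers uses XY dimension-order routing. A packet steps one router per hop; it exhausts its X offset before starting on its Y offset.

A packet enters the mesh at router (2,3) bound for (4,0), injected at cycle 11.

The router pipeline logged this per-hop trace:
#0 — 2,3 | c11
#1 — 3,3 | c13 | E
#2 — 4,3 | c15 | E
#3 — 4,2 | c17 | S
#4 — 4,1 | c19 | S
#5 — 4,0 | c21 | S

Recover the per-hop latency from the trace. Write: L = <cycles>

Between hops 0 and 1 the cycle counter advances 13 − 11 = 2.
Per-hop latency L = Δcyc = 2.

L = 2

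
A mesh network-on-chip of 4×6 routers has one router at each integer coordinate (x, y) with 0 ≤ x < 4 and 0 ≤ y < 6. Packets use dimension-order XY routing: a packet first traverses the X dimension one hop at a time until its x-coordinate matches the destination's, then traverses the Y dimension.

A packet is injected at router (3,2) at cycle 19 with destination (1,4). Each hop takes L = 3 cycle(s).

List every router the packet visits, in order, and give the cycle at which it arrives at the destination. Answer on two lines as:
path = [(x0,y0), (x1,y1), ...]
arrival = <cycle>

path = [(3,2), (2,2), (1,2), (1,3), (1,4)]
arrival = 31

#0 — 3,2 | c19
#1 — 2,2 | c22 | W
#2 — 1,2 | c25 | W
#3 — 1,3 | c28 | N
#4 — 1,4 | c31 | N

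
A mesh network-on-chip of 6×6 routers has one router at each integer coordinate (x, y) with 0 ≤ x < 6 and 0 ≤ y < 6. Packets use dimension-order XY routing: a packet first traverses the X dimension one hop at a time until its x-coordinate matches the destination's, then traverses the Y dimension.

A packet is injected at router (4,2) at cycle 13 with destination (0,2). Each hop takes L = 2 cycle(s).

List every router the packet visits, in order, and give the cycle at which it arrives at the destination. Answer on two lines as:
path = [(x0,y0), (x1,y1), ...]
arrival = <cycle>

path = [(4,2), (3,2), (2,2), (1,2), (0,2)]
arrival = 21

src (4,2)  cyc=13
W→(3,2)  cyc=15
W→(2,2)  cyc=17
W→(1,2)  cyc=19
W→(0,2)  cyc=21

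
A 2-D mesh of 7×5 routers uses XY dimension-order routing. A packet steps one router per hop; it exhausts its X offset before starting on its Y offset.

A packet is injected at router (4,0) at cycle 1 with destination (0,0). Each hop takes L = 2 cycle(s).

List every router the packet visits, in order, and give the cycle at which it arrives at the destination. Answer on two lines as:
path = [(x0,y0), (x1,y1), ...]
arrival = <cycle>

#0 — 4,0 | c1
#1 — 3,0 | c3 | W
#2 — 2,0 | c5 | W
#3 — 1,0 | c7 | W
#4 — 0,0 | c9 | W

path = [(4,0), (3,0), (2,0), (1,0), (0,0)]
arrival = 9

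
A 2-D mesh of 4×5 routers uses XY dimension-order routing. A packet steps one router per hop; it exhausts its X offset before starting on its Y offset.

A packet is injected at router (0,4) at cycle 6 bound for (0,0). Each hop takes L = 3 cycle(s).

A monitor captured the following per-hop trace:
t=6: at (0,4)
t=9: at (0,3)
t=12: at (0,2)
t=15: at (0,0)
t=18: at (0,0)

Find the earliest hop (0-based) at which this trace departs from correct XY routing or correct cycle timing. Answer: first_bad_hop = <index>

first_bad_hop = 3

  1: Δx=+0 Δy=-1 Δt=3 [ok]
  2: Δx=+0 Δy=-1 Δt=3 [ok]
  3: Δx=+0 Δy=-2 Δt=3 [BAD: non-unit step]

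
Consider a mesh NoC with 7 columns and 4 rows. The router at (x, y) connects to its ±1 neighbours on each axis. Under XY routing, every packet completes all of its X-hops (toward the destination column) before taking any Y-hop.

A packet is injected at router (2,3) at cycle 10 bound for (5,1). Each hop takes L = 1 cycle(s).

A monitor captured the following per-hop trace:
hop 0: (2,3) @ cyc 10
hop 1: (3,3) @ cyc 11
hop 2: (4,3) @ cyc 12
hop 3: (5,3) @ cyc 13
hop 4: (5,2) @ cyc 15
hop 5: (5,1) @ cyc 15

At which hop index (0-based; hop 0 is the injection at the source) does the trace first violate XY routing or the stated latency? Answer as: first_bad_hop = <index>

  1: Δx=+1 Δy=+0 Δt=1 [ok]
  2: Δx=+1 Δy=+0 Δt=1 [ok]
  3: Δx=+1 Δy=+0 Δt=1 [ok]
  4: Δx=+0 Δy=-1 Δt=2 [BAD: Δcyc=2≠L]

first_bad_hop = 4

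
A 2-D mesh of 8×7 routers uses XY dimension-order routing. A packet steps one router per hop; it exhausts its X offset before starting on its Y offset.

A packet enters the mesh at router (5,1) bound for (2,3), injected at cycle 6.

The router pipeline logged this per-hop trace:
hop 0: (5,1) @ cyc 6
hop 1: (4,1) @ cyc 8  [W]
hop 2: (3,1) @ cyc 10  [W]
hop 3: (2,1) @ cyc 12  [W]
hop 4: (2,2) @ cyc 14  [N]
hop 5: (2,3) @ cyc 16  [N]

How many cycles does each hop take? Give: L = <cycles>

Δcyc across hop 0→1: 8 − 6 = 2.
Per-hop latency L = Δcyc = 2.

L = 2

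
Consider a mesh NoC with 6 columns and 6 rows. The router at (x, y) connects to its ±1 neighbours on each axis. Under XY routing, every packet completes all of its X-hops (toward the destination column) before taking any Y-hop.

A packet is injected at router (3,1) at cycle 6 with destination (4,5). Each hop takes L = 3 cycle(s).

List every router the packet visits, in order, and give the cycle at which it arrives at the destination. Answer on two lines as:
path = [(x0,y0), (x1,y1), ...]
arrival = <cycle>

  0. router=(3,1) cycle=6 (inject)
  1. router=(4,1) cycle=9 dir=E
  2. router=(4,2) cycle=12 dir=N
  3. router=(4,3) cycle=15 dir=N
  4. router=(4,4) cycle=18 dir=N
  5. router=(4,5) cycle=21 dir=N

path = [(3,1), (4,1), (4,2), (4,3), (4,4), (4,5)]
arrival = 21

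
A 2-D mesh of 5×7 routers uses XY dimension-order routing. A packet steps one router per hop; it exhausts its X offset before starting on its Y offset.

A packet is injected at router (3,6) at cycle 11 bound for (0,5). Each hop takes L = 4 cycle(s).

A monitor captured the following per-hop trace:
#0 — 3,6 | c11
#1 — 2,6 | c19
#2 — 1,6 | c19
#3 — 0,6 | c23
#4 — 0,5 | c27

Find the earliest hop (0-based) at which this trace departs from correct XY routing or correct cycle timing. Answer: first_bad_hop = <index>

first_bad_hop = 1

hop 1: step (-1,+0), +8 cyc — BAD: Δcyc=8≠L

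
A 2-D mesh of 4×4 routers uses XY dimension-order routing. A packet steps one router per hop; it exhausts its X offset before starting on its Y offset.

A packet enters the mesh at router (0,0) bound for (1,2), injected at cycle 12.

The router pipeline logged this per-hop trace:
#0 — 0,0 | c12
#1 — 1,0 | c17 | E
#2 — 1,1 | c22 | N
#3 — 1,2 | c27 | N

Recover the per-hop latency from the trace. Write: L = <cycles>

L = 5

Between hops 0 and 1 the cycle counter advances 17 − 12 = 5.
One hop costs L cycles, so L = 5.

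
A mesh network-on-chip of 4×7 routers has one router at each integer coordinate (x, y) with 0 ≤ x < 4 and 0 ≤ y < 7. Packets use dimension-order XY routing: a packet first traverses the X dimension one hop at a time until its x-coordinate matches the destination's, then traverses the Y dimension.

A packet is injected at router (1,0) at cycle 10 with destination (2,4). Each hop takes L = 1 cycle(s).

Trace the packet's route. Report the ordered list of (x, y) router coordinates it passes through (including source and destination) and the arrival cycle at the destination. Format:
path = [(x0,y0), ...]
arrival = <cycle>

hop 0: (1,0) @ cyc 10
hop 1: (2,0) @ cyc 11  [E]
hop 2: (2,1) @ cyc 12  [N]
hop 3: (2,2) @ cyc 13  [N]
hop 4: (2,3) @ cyc 14  [N]
hop 5: (2,4) @ cyc 15  [N]

path = [(1,0), (2,0), (2,1), (2,2), (2,3), (2,4)]
arrival = 15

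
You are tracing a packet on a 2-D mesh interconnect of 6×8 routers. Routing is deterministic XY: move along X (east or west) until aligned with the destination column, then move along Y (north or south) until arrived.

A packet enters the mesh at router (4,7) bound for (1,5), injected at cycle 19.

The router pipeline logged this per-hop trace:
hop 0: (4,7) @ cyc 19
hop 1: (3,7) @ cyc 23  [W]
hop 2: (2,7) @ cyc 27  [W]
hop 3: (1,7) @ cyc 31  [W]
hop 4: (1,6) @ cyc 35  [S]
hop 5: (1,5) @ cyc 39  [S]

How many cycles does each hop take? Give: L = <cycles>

L = 4

cyc[1] − cyc[0] = 23 − 19 = 4.
That increment is L by definition: L = 4.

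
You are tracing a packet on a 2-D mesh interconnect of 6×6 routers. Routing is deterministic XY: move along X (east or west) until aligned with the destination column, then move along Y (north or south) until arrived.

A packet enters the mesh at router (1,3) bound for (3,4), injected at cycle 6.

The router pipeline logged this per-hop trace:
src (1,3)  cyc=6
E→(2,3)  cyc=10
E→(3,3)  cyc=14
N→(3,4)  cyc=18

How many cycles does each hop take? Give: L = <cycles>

L = 4

Δcyc across hop 0→1: 10 − 6 = 4.
Per-hop latency L = Δcyc = 4.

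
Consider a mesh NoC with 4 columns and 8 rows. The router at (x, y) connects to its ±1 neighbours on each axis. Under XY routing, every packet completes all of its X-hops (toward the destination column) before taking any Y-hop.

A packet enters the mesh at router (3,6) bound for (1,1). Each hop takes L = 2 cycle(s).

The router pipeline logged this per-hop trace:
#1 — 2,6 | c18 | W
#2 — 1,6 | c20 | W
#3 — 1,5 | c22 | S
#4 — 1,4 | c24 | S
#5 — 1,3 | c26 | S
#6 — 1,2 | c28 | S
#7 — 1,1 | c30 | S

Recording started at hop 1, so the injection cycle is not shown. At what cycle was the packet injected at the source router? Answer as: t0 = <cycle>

At hop 1 the cycle is 18; in general cyc_k = t0 + kL.
So t0 = 18 − 1·2 = 16.

t0 = 16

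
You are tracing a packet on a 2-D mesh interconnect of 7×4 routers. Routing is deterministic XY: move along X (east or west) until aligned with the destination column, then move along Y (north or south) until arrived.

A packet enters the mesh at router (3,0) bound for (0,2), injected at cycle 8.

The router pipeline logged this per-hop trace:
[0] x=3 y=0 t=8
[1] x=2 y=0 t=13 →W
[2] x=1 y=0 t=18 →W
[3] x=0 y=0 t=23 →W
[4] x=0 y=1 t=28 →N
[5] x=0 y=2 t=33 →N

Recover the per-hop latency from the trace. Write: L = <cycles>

L = 5

Δcyc across hop 0→1: 13 − 8 = 5.
Per-hop latency L = Δcyc = 5.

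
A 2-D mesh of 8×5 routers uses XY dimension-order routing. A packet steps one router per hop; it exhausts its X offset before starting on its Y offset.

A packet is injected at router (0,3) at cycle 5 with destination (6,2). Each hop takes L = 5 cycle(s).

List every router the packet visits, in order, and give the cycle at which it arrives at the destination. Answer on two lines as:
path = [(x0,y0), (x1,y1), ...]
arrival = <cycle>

  0. router=(0,3) cycle=5 (inject)
  1. router=(1,3) cycle=10 dir=E
  2. router=(2,3) cycle=15 dir=E
  3. router=(3,3) cycle=20 dir=E
  4. router=(4,3) cycle=25 dir=E
  5. router=(5,3) cycle=30 dir=E
  6. router=(6,3) cycle=35 dir=E
  7. router=(6,2) cycle=40 dir=S

path = [(0,3), (1,3), (2,3), (3,3), (4,3), (5,3), (6,3), (6,2)]
arrival = 40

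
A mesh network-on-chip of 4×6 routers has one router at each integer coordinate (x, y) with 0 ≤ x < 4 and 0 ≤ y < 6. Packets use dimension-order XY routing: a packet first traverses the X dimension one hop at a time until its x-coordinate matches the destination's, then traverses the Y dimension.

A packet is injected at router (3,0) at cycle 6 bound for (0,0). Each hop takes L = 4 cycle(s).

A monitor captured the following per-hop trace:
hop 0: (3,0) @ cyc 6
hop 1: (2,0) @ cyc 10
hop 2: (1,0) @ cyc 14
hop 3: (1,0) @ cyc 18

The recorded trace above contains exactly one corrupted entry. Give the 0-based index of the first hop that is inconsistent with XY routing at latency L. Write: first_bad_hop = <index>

first_bad_hop = 3

[1] (-1,+0) / 4c ⇒ ok
[2] (-1,+0) / 4c ⇒ ok
[3] (+0,+0) / 4c ⇒ BAD: non-unit step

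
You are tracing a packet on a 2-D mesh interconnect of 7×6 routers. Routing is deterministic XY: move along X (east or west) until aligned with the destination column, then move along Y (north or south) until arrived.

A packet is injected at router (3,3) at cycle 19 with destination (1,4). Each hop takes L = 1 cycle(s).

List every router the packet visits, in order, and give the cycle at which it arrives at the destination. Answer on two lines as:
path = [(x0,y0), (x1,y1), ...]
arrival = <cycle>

path = [(3,3), (2,3), (1,3), (1,4)]
arrival = 22

[0] x=3 y=3 t=19
[1] x=2 y=3 t=20 →W
[2] x=1 y=3 t=21 →W
[3] x=1 y=4 t=22 →N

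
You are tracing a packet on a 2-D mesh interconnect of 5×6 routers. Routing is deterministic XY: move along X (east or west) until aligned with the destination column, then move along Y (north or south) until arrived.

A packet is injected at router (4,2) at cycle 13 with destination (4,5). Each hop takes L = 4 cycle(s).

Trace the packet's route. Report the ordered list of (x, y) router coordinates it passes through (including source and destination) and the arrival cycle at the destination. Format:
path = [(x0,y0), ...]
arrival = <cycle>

  0. router=(4,2) cycle=13 (inject)
  1. router=(4,3) cycle=17 dir=N
  2. router=(4,4) cycle=21 dir=N
  3. router=(4,5) cycle=25 dir=N

path = [(4,2), (4,3), (4,4), (4,5)]
arrival = 25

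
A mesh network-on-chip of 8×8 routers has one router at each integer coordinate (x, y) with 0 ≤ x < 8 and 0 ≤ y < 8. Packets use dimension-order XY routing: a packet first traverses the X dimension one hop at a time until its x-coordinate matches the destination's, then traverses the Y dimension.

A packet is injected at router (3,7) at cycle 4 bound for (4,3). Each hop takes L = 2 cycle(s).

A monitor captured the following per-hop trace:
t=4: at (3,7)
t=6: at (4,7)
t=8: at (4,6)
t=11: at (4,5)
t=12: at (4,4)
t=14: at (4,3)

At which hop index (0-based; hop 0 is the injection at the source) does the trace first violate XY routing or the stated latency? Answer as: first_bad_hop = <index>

first_bad_hop = 3

[1] (+1,+0) / 2c ⇒ ok
[2] (+0,-1) / 2c ⇒ ok
[3] (+0,-1) / 3c ⇒ BAD: Δcyc=3≠L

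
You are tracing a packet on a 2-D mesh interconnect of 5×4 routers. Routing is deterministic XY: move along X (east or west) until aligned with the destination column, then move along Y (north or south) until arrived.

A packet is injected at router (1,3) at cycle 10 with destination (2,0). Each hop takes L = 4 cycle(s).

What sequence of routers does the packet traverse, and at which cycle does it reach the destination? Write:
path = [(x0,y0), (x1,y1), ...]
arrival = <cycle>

t=10: at (1,3)
t=14: at (2,3) after E
t=18: at (2,2) after S
t=22: at (2,1) after S
t=26: at (2,0) after S

path = [(1,3), (2,3), (2,2), (2,1), (2,0)]
arrival = 26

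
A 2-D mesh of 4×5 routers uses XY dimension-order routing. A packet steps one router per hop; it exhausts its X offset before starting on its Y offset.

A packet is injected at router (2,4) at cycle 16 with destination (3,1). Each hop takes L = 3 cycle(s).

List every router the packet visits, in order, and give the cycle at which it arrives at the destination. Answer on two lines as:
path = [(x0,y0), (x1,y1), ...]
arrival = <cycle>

t=16: at (2,4)
t=19: at (3,4) after E
t=22: at (3,3) after S
t=25: at (3,2) after S
t=28: at (3,1) after S

path = [(2,4), (3,4), (3,3), (3,2), (3,1)]
arrival = 28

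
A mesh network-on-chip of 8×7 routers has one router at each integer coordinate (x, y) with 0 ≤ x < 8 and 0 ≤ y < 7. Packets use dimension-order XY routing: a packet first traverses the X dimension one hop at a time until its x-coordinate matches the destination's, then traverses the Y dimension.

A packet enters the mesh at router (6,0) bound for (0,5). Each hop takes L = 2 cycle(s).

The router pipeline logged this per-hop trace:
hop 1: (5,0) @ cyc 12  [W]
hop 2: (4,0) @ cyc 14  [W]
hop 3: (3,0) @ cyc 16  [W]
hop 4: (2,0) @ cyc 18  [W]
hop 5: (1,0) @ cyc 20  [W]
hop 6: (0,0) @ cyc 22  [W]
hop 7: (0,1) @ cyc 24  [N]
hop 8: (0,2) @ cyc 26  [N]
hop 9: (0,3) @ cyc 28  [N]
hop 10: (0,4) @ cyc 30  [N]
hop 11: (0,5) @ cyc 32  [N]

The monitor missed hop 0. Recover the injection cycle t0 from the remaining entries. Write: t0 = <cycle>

cyc[1] = 12 and cyc[k] = t0 + k·L for every k.
Therefore t0 = 12 − L = 10.

t0 = 10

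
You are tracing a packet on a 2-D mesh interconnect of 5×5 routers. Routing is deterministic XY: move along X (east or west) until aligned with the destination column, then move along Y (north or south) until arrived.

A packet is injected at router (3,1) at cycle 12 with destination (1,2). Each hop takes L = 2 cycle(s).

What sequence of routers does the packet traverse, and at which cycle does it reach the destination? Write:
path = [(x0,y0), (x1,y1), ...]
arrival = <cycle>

t=12: at (3,1)
t=14: at (2,1) after W
t=16: at (1,1) after W
t=18: at (1,2) after N

path = [(3,1), (2,1), (1,1), (1,2)]
arrival = 18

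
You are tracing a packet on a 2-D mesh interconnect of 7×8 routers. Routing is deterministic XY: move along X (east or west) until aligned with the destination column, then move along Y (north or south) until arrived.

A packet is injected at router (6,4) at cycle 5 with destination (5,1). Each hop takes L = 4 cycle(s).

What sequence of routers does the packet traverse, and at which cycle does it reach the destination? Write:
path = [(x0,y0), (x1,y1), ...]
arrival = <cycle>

src (6,4)  cyc=5
W→(5,4)  cyc=9
S→(5,3)  cyc=13
S→(5,2)  cyc=17
S→(5,1)  cyc=21

path = [(6,4), (5,4), (5,3), (5,2), (5,1)]
arrival = 21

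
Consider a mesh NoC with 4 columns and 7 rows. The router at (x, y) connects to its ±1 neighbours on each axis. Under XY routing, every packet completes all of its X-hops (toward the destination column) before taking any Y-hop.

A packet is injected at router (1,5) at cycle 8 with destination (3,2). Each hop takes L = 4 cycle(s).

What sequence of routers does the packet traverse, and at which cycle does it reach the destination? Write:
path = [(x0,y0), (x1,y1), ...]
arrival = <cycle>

#0 — 1,5 | c8
#1 — 2,5 | c12 | E
#2 — 3,5 | c16 | E
#3 — 3,4 | c20 | S
#4 — 3,3 | c24 | S
#5 — 3,2 | c28 | S

path = [(1,5), (2,5), (3,5), (3,4), (3,3), (3,2)]
arrival = 28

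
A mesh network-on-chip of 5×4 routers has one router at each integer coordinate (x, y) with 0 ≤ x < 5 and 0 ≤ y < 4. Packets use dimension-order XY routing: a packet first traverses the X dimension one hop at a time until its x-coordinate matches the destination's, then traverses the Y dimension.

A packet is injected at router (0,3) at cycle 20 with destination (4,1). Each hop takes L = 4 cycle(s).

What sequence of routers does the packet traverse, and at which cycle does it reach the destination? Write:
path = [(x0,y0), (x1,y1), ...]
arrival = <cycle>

path = [(0,3), (1,3), (2,3), (3,3), (4,3), (4,2), (4,1)]
arrival = 44

#0 — 0,3 | c20
#1 — 1,3 | c24 | E
#2 — 2,3 | c28 | E
#3 — 3,3 | c32 | E
#4 — 4,3 | c36 | E
#5 — 4,2 | c40 | S
#6 — 4,1 | c44 | S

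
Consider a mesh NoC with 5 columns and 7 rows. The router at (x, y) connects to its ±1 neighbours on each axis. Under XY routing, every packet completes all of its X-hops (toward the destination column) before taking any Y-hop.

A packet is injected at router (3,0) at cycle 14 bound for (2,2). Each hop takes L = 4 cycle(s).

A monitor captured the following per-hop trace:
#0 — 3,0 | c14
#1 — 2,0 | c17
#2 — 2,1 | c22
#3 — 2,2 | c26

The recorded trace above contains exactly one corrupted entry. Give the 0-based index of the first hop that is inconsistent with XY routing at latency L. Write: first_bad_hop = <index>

[1] (-1,+0) / 3c ⇒ BAD: Δcyc=3≠L

first_bad_hop = 1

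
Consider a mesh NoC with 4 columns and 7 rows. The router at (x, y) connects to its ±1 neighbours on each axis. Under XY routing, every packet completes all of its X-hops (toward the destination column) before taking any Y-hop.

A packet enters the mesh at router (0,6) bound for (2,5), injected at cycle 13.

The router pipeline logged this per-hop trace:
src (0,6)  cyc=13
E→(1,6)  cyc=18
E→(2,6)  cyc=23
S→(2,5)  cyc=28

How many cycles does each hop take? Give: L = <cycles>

From hop 0 (13) to hop 1 (18): +5 cycles.
That increment is L by definition: L = 5.

L = 5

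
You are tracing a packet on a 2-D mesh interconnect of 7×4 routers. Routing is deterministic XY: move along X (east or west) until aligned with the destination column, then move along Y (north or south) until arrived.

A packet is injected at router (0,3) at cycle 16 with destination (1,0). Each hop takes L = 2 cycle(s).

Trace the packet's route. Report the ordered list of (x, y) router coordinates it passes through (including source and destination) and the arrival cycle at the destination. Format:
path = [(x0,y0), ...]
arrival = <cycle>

path = [(0,3), (1,3), (1,2), (1,1), (1,0)]
arrival = 24

  0. router=(0,3) cycle=16 (inject)
  1. router=(1,3) cycle=18 dir=E
  2. router=(1,2) cycle=20 dir=S
  3. router=(1,1) cycle=22 dir=S
  4. router=(1,0) cycle=24 dir=S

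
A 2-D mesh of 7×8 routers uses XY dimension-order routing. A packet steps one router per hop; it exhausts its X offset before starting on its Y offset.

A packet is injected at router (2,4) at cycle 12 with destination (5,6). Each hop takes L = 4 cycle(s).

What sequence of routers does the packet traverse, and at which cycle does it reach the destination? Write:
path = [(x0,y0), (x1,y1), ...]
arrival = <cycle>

path = [(2,4), (3,4), (4,4), (5,4), (5,5), (5,6)]
arrival = 32

  0. router=(2,4) cycle=12 (inject)
  1. router=(3,4) cycle=16 dir=E
  2. router=(4,4) cycle=20 dir=E
  3. router=(5,4) cycle=24 dir=E
  4. router=(5,5) cycle=28 dir=N
  5. router=(5,6) cycle=32 dir=N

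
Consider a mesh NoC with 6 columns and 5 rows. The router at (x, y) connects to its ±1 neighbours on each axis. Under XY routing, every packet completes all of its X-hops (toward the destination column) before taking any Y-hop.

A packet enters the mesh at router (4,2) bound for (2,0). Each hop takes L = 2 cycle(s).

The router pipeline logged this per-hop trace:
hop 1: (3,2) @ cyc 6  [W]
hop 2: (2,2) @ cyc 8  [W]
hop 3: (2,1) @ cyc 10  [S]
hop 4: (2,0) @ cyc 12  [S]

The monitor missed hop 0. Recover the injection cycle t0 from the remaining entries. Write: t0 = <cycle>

t0 = 4

At hop 1 the cycle is 6; in general cyc_k = t0 + kL.
Therefore t0 = 6 − L = 4.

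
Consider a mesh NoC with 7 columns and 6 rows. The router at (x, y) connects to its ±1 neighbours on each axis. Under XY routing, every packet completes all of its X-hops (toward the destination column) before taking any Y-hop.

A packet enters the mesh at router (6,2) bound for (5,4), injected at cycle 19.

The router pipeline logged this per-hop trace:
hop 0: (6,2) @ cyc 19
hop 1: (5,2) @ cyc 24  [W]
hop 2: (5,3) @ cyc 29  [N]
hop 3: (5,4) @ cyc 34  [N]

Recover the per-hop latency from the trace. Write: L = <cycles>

L = 5

cyc[1] − cyc[0] = 24 − 19 = 5.
That increment is L by definition: L = 5.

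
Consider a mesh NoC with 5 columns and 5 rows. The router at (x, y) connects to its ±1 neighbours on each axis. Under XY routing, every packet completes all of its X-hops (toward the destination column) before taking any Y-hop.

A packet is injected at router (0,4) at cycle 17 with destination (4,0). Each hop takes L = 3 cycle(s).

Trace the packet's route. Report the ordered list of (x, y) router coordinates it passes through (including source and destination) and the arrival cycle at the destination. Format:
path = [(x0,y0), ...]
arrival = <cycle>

hop 0: (0,4) @ cyc 17
hop 1: (1,4) @ cyc 20  [E]
hop 2: (2,4) @ cyc 23  [E]
hop 3: (3,4) @ cyc 26  [E]
hop 4: (4,4) @ cyc 29  [E]
hop 5: (4,3) @ cyc 32  [S]
hop 6: (4,2) @ cyc 35  [S]
hop 7: (4,1) @ cyc 38  [S]
hop 8: (4,0) @ cyc 41  [S]

path = [(0,4), (1,4), (2,4), (3,4), (4,4), (4,3), (4,2), (4,1), (4,0)]
arrival = 41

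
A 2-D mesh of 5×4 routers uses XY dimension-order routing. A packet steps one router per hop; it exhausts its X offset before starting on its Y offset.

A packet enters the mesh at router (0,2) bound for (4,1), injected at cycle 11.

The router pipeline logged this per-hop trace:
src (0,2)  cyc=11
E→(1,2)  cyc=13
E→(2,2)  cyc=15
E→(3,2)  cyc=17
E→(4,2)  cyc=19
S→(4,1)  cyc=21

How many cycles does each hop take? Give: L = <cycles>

cyc[1] − cyc[0] = 13 − 11 = 2.
Per-hop latency L = Δcyc = 2.

L = 2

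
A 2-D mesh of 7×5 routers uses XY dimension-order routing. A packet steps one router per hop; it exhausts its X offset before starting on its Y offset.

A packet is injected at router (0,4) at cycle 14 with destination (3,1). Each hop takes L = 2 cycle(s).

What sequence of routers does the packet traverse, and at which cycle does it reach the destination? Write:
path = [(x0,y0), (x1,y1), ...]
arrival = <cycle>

src (0,4)  cyc=14
E→(1,4)  cyc=16
E→(2,4)  cyc=18
E→(3,4)  cyc=20
S→(3,3)  cyc=22
S→(3,2)  cyc=24
S→(3,1)  cyc=26

path = [(0,4), (1,4), (2,4), (3,4), (3,3), (3,2), (3,1)]
arrival = 26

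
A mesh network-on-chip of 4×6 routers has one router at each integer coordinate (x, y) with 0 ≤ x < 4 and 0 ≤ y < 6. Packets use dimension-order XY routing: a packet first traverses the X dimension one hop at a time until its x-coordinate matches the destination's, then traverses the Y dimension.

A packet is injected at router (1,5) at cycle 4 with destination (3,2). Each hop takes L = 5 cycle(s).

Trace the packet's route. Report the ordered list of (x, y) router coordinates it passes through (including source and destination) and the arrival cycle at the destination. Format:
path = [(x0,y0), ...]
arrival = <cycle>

[0] x=1 y=5 t=4
[1] x=2 y=5 t=9 →E
[2] x=3 y=5 t=14 →E
[3] x=3 y=4 t=19 →S
[4] x=3 y=3 t=24 →S
[5] x=3 y=2 t=29 →S

path = [(1,5), (2,5), (3,5), (3,4), (3,3), (3,2)]
arrival = 29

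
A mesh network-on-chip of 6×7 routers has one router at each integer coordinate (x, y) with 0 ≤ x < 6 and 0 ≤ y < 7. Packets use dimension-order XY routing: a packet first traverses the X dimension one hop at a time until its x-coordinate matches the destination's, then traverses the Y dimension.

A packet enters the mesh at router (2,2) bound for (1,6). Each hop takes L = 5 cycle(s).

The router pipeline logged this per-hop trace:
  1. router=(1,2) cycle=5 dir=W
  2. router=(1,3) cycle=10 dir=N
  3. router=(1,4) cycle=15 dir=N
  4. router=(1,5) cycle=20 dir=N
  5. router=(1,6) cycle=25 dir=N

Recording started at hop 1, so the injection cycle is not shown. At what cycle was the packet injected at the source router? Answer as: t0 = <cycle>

At hop 1 the cycle is 5; in general cyc_k = t0 + kL.
t0 = cyc[1] − L = 5 − 5 = 0.

t0 = 0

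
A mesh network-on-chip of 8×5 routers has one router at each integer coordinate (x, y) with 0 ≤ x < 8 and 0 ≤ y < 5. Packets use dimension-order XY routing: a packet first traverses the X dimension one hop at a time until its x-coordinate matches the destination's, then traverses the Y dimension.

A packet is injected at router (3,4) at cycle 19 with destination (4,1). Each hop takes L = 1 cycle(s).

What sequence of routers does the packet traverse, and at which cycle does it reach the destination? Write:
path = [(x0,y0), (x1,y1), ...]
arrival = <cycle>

  0. router=(3,4) cycle=19 (inject)
  1. router=(4,4) cycle=20 dir=E
  2. router=(4,3) cycle=21 dir=S
  3. router=(4,2) cycle=22 dir=S
  4. router=(4,1) cycle=23 dir=S

path = [(3,4), (4,4), (4,3), (4,2), (4,1)]
arrival = 23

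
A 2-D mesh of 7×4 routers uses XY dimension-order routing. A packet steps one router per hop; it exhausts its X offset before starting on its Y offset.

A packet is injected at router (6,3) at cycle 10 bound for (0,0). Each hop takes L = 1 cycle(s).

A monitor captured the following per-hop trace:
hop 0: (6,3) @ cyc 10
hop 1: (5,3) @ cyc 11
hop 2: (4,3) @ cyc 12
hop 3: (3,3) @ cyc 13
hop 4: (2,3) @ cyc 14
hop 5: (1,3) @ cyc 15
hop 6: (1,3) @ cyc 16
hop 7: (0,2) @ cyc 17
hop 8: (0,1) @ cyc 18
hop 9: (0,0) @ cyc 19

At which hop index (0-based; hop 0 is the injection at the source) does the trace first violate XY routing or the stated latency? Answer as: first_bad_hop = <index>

first_bad_hop = 6

  1: Δx=-1 Δy=+0 Δt=1 [ok]
  2: Δx=-1 Δy=+0 Δt=1 [ok]
  3: Δx=-1 Δy=+0 Δt=1 [ok]
  4: Δx=-1 Δy=+0 Δt=1 [ok]
  5: Δx=-1 Δy=+0 Δt=1 [ok]
  6: Δx=+0 Δy=+0 Δt=1 [BAD: non-unit step]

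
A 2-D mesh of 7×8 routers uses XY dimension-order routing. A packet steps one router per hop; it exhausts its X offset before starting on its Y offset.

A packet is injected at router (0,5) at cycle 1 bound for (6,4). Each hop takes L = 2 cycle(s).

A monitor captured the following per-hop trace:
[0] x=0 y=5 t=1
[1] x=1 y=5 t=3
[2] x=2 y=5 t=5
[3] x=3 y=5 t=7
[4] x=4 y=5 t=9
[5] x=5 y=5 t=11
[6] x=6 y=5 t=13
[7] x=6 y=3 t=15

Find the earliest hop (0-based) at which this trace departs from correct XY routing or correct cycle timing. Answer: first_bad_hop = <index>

hop 1: step (+1,+0), +2 cyc — ok
hop 2: step (+1,+0), +2 cyc — ok
hop 3: step (+1,+0), +2 cyc — ok
hop 4: step (+1,+0), +2 cyc — ok
hop 5: step (+1,+0), +2 cyc — ok
hop 6: step (+1,+0), +2 cyc — ok
hop 7: step (+0,-2), +2 cyc — BAD: non-unit step

first_bad_hop = 7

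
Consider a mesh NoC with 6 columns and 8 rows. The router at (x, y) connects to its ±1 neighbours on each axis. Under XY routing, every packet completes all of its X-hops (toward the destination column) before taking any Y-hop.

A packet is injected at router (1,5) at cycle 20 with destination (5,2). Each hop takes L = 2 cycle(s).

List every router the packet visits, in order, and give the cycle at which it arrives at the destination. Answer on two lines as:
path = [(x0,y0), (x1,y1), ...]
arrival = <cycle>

path = [(1,5), (2,5), (3,5), (4,5), (5,5), (5,4), (5,3), (5,2)]
arrival = 34

#0 — 1,5 | c20
#1 — 2,5 | c22 | E
#2 — 3,5 | c24 | E
#3 — 4,5 | c26 | E
#4 — 5,5 | c28 | E
#5 — 5,4 | c30 | S
#6 — 5,3 | c32 | S
#7 — 5,2 | c34 | S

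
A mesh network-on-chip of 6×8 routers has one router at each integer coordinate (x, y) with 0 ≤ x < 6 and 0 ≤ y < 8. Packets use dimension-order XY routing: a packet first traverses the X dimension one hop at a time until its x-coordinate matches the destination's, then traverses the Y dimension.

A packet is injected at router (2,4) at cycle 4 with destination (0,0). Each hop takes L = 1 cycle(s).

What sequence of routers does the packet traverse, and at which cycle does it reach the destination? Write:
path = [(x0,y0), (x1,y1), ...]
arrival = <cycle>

  0. router=(2,4) cycle=4 (inject)
  1. router=(1,4) cycle=5 dir=W
  2. router=(0,4) cycle=6 dir=W
  3. router=(0,3) cycle=7 dir=S
  4. router=(0,2) cycle=8 dir=S
  5. router=(0,1) cycle=9 dir=S
  6. router=(0,0) cycle=10 dir=S

path = [(2,4), (1,4), (0,4), (0,3), (0,2), (0,1), (0,0)]
arrival = 10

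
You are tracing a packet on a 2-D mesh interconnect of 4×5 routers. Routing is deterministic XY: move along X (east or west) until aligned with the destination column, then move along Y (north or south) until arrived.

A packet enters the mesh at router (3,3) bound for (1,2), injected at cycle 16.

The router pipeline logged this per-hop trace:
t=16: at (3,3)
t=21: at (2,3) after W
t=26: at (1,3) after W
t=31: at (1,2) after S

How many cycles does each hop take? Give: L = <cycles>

cyc[1] − cyc[0] = 21 − 16 = 5.
Each hop adds L, hence L = 5.

L = 5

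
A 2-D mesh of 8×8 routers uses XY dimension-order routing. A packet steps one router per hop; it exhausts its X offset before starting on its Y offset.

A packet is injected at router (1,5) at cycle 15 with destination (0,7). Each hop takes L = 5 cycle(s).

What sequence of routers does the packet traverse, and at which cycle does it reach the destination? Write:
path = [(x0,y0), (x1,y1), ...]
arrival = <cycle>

hop 0: (1,5) @ cyc 15
hop 1: (0,5) @ cyc 20  [W]
hop 2: (0,6) @ cyc 25  [N]
hop 3: (0,7) @ cyc 30  [N]

path = [(1,5), (0,5), (0,6), (0,7)]
arrival = 30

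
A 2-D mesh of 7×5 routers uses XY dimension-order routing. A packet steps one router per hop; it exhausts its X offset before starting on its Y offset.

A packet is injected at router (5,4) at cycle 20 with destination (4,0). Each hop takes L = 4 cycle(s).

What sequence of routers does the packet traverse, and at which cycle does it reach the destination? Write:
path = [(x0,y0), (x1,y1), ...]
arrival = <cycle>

path = [(5,4), (4,4), (4,3), (4,2), (4,1), (4,0)]
arrival = 40

[0] x=5 y=4 t=20
[1] x=4 y=4 t=24 →W
[2] x=4 y=3 t=28 →S
[3] x=4 y=2 t=32 →S
[4] x=4 y=1 t=36 →S
[5] x=4 y=0 t=40 →S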